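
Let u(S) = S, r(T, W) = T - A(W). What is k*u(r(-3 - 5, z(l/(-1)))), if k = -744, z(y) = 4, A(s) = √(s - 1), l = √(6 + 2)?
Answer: 5952 + 744*√3 ≈ 7240.6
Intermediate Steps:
l = 2*√2 (l = √8 = 2*√2 ≈ 2.8284)
A(s) = √(-1 + s)
r(T, W) = T - √(-1 + W)
k*u(r(-3 - 5, z(l/(-1)))) = -744*((-3 - 5) - √(-1 + 4)) = -744*(-8 - √3) = 5952 + 744*√3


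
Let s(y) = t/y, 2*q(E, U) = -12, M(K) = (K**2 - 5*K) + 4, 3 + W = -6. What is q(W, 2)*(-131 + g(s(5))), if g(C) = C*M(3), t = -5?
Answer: 774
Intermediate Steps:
W = -9 (W = -3 - 6 = -9)
M(K) = 4 + K**2 - 5*K
q(E, U) = -6 (q(E, U) = (1/2)*(-12) = -6)
s(y) = -5/y
g(C) = -2*C (g(C) = C*(4 + 3**2 - 5*3) = C*(4 + 9 - 15) = C*(-2) = -2*C)
q(W, 2)*(-131 + g(s(5))) = -6*(-131 - (-10)/5) = -6*(-131 - 2*(-1)) = -6*(-131 + 2) = -6*(-129) = 774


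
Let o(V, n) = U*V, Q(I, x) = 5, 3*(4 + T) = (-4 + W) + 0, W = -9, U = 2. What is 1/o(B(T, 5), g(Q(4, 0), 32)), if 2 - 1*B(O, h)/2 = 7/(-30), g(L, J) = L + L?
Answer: 15/134 ≈ 0.11194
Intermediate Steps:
T = -25/3 (T = -4 + ((-4 - 9) + 0)/3 = -4 + (-13 + 0)/3 = -4 + (⅓)*(-13) = -4 - 13/3 = -25/3 ≈ -8.3333)
g(L, J) = 2*L
B(O, h) = 67/15 (B(O, h) = 4 - 14/(-30) = 4 - 14*(-1)/30 = 4 - 2*(-7/30) = 4 + 7/15 = 67/15)
o(V, n) = 2*V
1/o(B(T, 5), g(Q(4, 0), 32)) = 1/(2*(67/15)) = 1/(134/15) = 15/134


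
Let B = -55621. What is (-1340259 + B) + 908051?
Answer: -487829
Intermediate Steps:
(-1340259 + B) + 908051 = (-1340259 - 55621) + 908051 = -1395880 + 908051 = -487829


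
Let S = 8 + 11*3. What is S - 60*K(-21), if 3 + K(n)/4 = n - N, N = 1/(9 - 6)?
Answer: 5881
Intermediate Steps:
N = ⅓ (N = 1/3 = ⅓ ≈ 0.33333)
K(n) = -40/3 + 4*n (K(n) = -12 + 4*(n - 1*⅓) = -12 + 4*(n - ⅓) = -12 + 4*(-⅓ + n) = -12 + (-4/3 + 4*n) = -40/3 + 4*n)
S = 41 (S = 8 + 33 = 41)
S - 60*K(-21) = 41 - 60*(-40/3 + 4*(-21)) = 41 - 60*(-40/3 - 84) = 41 - 60*(-292/3) = 41 + 5840 = 5881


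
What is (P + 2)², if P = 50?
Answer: 2704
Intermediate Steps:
(P + 2)² = (50 + 2)² = 52² = 2704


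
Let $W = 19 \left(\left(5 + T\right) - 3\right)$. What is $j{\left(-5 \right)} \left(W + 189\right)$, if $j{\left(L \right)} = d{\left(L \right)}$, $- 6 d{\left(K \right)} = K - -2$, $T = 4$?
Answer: $\frac{303}{2} \approx 151.5$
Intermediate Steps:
$d{\left(K \right)} = - \frac{1}{3} - \frac{K}{6}$ ($d{\left(K \right)} = - \frac{K - -2}{6} = - \frac{K + 2}{6} = - \frac{2 + K}{6} = - \frac{1}{3} - \frac{K}{6}$)
$j{\left(L \right)} = - \frac{1}{3} - \frac{L}{6}$
$W = 114$ ($W = 19 \left(\left(5 + 4\right) - 3\right) = 19 \left(9 - 3\right) = 19 \cdot 6 = 114$)
$j{\left(-5 \right)} \left(W + 189\right) = \left(- \frac{1}{3} - - \frac{5}{6}\right) \left(114 + 189\right) = \left(- \frac{1}{3} + \frac{5}{6}\right) 303 = \frac{1}{2} \cdot 303 = \frac{303}{2}$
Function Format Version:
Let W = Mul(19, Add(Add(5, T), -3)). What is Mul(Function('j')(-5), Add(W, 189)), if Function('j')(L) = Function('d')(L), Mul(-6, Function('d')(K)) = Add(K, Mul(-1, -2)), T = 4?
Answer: Rational(303, 2) ≈ 151.50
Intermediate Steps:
Function('d')(K) = Add(Rational(-1, 3), Mul(Rational(-1, 6), K)) (Function('d')(K) = Mul(Rational(-1, 6), Add(K, Mul(-1, -2))) = Mul(Rational(-1, 6), Add(K, 2)) = Mul(Rational(-1, 6), Add(2, K)) = Add(Rational(-1, 3), Mul(Rational(-1, 6), K)))
Function('j')(L) = Add(Rational(-1, 3), Mul(Rational(-1, 6), L))
W = 114 (W = Mul(19, Add(Add(5, 4), -3)) = Mul(19, Add(9, -3)) = Mul(19, 6) = 114)
Mul(Function('j')(-5), Add(W, 189)) = Mul(Add(Rational(-1, 3), Mul(Rational(-1, 6), -5)), Add(114, 189)) = Mul(Add(Rational(-1, 3), Rational(5, 6)), 303) = Mul(Rational(1, 2), 303) = Rational(303, 2)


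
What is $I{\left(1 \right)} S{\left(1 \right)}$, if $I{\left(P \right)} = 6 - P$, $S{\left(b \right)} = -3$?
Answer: $-15$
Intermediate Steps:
$I{\left(1 \right)} S{\left(1 \right)} = \left(6 - 1\right) \left(-3\right) = 5 \left(-3\right) = -15$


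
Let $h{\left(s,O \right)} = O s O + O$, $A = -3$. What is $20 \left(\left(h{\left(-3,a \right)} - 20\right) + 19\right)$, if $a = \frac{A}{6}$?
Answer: $-45$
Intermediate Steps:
$a = - \frac{1}{2}$ ($a = - \frac{3}{6} = \left(-3\right) \frac{1}{6} = - \frac{1}{2} \approx -0.5$)
$h{\left(s,O \right)} = O + s O^{2}$ ($h{\left(s,O \right)} = s O^{2} + O = O + s O^{2}$)
$20 \left(\left(h{\left(-3,a \right)} - 20\right) + 19\right) = 20 \left(\left(- \frac{1 - - \frac{3}{2}}{2} - 20\right) + 19\right) = 20 \left(\left(- \frac{1 + \frac{3}{2}}{2} - 20\right) + 19\right) = 20 \left(\left(\left(- \frac{1}{2}\right) \frac{5}{2} - 20\right) + 19\right) = 20 \left(\left(- \frac{5}{4} - 20\right) + 19\right) = 20 \left(- \frac{85}{4} + 19\right) = 20 \left(- \frac{9}{4}\right) = -45$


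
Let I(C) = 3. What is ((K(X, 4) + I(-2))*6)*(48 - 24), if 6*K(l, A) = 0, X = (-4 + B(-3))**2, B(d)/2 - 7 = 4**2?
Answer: 432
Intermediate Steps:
B(d) = 46 (B(d) = 14 + 2*4**2 = 14 + 2*16 = 14 + 32 = 46)
X = 1764 (X = (-4 + 46)**2 = 42**2 = 1764)
K(l, A) = 0 (K(l, A) = (1/6)*0 = 0)
((K(X, 4) + I(-2))*6)*(48 - 24) = ((0 + 3)*6)*(48 - 24) = (3*6)*24 = 18*24 = 432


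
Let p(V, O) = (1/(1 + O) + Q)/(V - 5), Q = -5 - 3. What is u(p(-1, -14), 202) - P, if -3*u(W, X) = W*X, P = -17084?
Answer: 662741/39 ≈ 16993.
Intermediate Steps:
Q = -8
p(V, O) = (-8 + 1/(1 + O))/(-5 + V) (p(V, O) = (1/(1 + O) - 8)/(V - 5) = (-8 + 1/(1 + O))/(-5 + V))
u(W, X) = -W*X/3
u(p(-1, -14), 202) - P = -1/3*(-7 - 8*(-14))/(-5 - 1 - 5*(-14) - 14*(-1))*202 - 1*(-17084) = -1/3*(-7 + 112)/(-5 - 1 + 70 + 14)*202 + 17084 = -1/3*105/78*202 + 17084 = -1/3*(1/78)*105*202 + 17084 = -1/3*35/26*202 + 17084 = -3535/39 + 17084 = 662741/39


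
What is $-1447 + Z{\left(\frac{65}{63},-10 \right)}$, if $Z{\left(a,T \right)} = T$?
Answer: $-1457$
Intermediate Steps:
$-1447 + Z{\left(\frac{65}{63},-10 \right)} = -1447 - 10 = -1457$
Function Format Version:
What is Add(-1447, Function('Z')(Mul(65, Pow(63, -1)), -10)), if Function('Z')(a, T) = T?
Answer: -1457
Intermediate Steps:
Add(-1447, Function('Z')(Mul(65, Pow(63, -1)), -10)) = Add(-1447, -10) = -1457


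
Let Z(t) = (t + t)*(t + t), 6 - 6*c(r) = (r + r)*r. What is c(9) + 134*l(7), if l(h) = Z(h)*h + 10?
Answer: 185162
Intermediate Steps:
c(r) = 1 - r²/3 (c(r) = 1 - (r + r)*r/6 = 1 - 2*r*r/6 = 1 - r²/3)
Z(t) = 4*t² (Z(t) = (2*t)*(2*t) = 4*t²)
l(h) = 10 + 4*h³ (l(h) = (4*h²)*h + 10 = 4*h³ + 10 = 10 + 4*h³)
c(9) + 134*l(7) = (1 - ⅓*9²) + 134*(10 + 4*7³) = (1 - ⅓*81) + 134*(10 + 4*343) = (1 - 27) + 134*(10 + 1372) = -26 + 134*1382 = -26 + 185188 = 185162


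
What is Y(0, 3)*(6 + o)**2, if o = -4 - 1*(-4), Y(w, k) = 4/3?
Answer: 48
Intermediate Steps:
Y(w, k) = 4/3 (Y(w, k) = 4*(1/3) = 4/3)
o = 0 (o = -4 + 4 = 0)
Y(0, 3)*(6 + o)**2 = 4*(6 + 0)**2/3 = (4/3)*6**2 = (4/3)*36 = 48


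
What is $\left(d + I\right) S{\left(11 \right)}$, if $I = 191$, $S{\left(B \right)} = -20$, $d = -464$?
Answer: $5460$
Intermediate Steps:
$\left(d + I\right) S{\left(11 \right)} = \left(-464 + 191\right) \left(-20\right) = \left(-273\right) \left(-20\right) = 5460$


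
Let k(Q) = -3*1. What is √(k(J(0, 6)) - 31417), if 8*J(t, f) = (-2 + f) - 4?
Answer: 2*I*√7855 ≈ 177.26*I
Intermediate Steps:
J(t, f) = -¾ + f/8 (J(t, f) = ((-2 + f) - 4)/8 = (-6 + f)/8 = -¾ + f/8)
k(Q) = -3
√(k(J(0, 6)) - 31417) = √(-3 - 31417) = √(-31420) = 2*I*√7855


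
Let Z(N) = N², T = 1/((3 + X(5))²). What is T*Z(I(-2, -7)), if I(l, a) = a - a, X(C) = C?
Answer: 0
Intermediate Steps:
I(l, a) = 0
T = 1/64 (T = 1/((3 + 5)²) = 1/(8²) = 1/64 ≈ 0.015625)
T*Z(I(-2, -7)) = (1/64)*0² = (1/64)*0 = 0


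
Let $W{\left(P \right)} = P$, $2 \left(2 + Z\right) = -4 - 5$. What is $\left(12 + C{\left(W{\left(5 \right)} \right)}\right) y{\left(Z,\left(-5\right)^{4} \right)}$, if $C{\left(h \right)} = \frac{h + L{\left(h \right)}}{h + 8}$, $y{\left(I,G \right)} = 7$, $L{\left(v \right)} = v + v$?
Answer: $\frac{1197}{13} \approx 92.077$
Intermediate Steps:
$Z = - \frac{13}{2}$ ($Z = -2 + \frac{-4 - 5}{2} = -2 + \frac{1}{2} \left(-9\right) = -2 - \frac{9}{2} = - \frac{13}{2} \approx -6.5$)
$L{\left(v \right)} = 2 v$
$C{\left(h \right)} = \frac{3 h}{8 + h}$ ($C{\left(h \right)} = \frac{h + 2 h}{h + 8} = \frac{3 h}{8 + h}$)
$\left(12 + C{\left(W{\left(5 \right)} \right)}\right) y{\left(Z,\left(-5\right)^{4} \right)} = \left(12 + 3 \cdot 5 \frac{1}{8 + 5}\right) 7 = \left(12 + 3 \cdot 5 \cdot \frac{1}{13}\right) 7 = \left(12 + \frac{15}{13}\right) 7 = \frac{171}{13} \cdot 7 = \frac{1197}{13}$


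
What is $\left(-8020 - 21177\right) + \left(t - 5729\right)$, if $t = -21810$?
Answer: $-56736$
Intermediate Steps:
$\left(-8020 - 21177\right) + \left(t - 5729\right) = \left(-8020 - 21177\right) - 27539 = -29197 - 27539 = -56736$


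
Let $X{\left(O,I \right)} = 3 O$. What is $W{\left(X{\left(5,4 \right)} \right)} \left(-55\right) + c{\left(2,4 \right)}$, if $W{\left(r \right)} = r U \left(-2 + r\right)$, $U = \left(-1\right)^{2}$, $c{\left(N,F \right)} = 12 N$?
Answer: $-10701$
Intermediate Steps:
$U = 1$
$W{\left(r \right)} = r \left(-2 + r\right)$ ($W{\left(r \right)} = r 1 \left(-2 + r\right) = r \left(-2 + r\right)$)
$W{\left(X{\left(5,4 \right)} \right)} \left(-55\right) + c{\left(2,4 \right)} = 3 \cdot 5 \left(-2 + 3 \cdot 5\right) \left(-55\right) + 12 \cdot 2 = 15 \left(-2 + 15\right) \left(-55\right) + 24 = 15 \cdot 13 \left(-55\right) + 24 = 195 \left(-55\right) + 24 = -10725 + 24 = -10701$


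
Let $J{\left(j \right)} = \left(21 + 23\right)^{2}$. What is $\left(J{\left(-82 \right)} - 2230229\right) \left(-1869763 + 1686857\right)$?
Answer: $407568159458$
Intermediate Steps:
$J{\left(j \right)} = 1936$ ($J{\left(j \right)} = 44^{2} = 1936$)
$\left(J{\left(-82 \right)} - 2230229\right) \left(-1869763 + 1686857\right) = \left(1936 - 2230229\right) \left(-1869763 + 1686857\right) = \left(-2228293\right) \left(-182906\right) = 407568159458$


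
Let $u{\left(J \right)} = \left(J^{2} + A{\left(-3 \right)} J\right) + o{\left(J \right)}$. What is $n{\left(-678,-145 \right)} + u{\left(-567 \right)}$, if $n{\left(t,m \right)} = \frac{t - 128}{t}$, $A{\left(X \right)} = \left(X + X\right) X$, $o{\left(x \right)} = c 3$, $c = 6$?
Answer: $\frac{105531442}{339} \approx 3.113 \cdot 10^{5}$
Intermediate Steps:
$o{\left(x \right)} = 18$ ($o{\left(x \right)} = 6 \cdot 3 = 18$)
$A{\left(X \right)} = 2 X^{2}$ ($A{\left(X \right)} = 2 X X = 2 X^{2}$)
$n{\left(t,m \right)} = \frac{-128 + t}{t}$
$u{\left(J \right)} = 18 + J^{2} + 18 J$ ($u{\left(J \right)} = \left(J^{2} + 2 \left(-3\right)^{2} J\right) + 18 = \left(J^{2} + 2 \cdot 9 J\right) + 18 = \left(J^{2} + 18 J\right) + 18 = 18 + J^{2} + 18 J$)
$n{\left(-678,-145 \right)} + u{\left(-567 \right)} = \frac{-128 - 678}{-678} + \left(18 + \left(-567\right)^{2} + 18 \left(-567\right)\right) = \left(- \frac{1}{678}\right) \left(-806\right) + \left(18 + 321489 - 10206\right) = \frac{403}{339} + 311301 = \frac{105531442}{339}$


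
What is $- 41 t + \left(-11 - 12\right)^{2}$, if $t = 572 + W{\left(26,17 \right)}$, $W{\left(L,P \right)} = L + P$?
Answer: $-24686$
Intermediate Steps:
$t = 615$ ($t = 572 + \left(26 + 17\right) = 572 + 43 = 615$)
$- 41 t + \left(-11 - 12\right)^{2} = \left(-41\right) 615 + \left(-11 - 12\right)^{2} = -25215 + \left(-23\right)^{2} = -25215 + 529 = -24686$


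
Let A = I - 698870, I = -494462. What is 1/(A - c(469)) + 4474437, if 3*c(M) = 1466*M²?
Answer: 1458858066341211/326042822 ≈ 4.4744e+6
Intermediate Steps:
c(M) = 1466*M²/3 (c(M) = (1466*M²)/3 = 1466*M²/3)
A = -1193332 (A = -494462 - 698870 = -1193332)
1/(A - c(469)) + 4474437 = 1/(-1193332 - 1466*469²/3) + 4474437 = 1/(-1193332 - 1466*219961/3) + 4474437 = 1/(-1193332 - 1*322462826/3) + 4474437 = 1/(-1193332 - 322462826/3) + 4474437 = 1/(-326042822/3) + 4474437 = -3/326042822 + 4474437 = 1458858066341211/326042822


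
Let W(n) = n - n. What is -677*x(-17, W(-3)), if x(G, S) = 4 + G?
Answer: 8801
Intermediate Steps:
W(n) = 0
-677*x(-17, W(-3)) = -677*(4 - 17) = -677*(-13) = 8801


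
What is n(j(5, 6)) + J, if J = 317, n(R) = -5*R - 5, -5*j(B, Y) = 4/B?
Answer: 1564/5 ≈ 312.80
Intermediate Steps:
j(B, Y) = -4/(5*B)
n(R) = -5 - 5*R
n(j(5, 6)) + J = (-5 - (-4)/5) + 317 = (-5 - 5*(-4/25)) + 317 = (-5 + ⅘) + 317 = -21/5 + 317 = 1564/5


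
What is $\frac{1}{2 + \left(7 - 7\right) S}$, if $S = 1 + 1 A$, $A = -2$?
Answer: $\frac{1}{2} \approx 0.5$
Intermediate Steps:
$S = -1$ ($S = 1 + 1 \left(-2\right) = 1 - 2 = -1$)
$\frac{1}{2 + \left(7 - 7\right) S} = \frac{1}{2 + \left(7 - 7\right) \left(-1\right)} = \frac{1}{2 + 0 \left(-1\right)} = \frac{1}{2 + 0} = \frac{1}{2}$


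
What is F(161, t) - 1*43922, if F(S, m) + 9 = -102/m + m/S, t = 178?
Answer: -629479668/14329 ≈ -43930.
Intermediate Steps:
F(S, m) = -9 - 102/m + m/S (F(S, m) = -9 + (-102/m + m/S) = -9 - 102/m + m/S)
F(161, t) - 1*43922 = (-9 - 102/178 + 178/161) - 1*43922 = (-9 - 102*1/178 + 178*(1/161)) - 43922 = (-9 - 51/89 + 178/161) - 43922 = -121330/14329 - 43922 = -629479668/14329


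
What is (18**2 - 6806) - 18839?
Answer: -25321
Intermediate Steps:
(18**2 - 6806) - 18839 = (324 - 6806) - 18839 = -6482 - 18839 = -25321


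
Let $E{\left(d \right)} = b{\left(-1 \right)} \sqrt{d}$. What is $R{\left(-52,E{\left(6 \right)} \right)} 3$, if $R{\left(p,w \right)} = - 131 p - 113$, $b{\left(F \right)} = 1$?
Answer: $20097$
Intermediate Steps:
$E{\left(d \right)} = \sqrt{d}$ ($E{\left(d \right)} = 1 \sqrt{d} = \sqrt{d}$)
$R{\left(p,w \right)} = -113 - 131 p$
$R{\left(-52,E{\left(6 \right)} \right)} 3 = \left(-113 - -6812\right) 3 = \left(-113 + 6812\right) 3 = 6699 \cdot 3 = 20097$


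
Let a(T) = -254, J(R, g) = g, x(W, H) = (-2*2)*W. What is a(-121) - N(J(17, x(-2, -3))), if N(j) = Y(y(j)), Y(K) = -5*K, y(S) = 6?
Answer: -224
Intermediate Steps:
x(W, H) = -4*W
N(j) = -30 (N(j) = -5*6 = -30)
a(-121) - N(J(17, x(-2, -3))) = -254 - 1*(-30) = -254 + 30 = -224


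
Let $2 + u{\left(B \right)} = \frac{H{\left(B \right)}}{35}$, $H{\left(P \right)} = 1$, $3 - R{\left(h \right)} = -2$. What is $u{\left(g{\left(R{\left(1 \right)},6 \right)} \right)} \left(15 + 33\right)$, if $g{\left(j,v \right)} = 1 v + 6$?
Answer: $- \frac{3312}{35} \approx -94.629$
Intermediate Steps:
$R{\left(h \right)} = 5$ ($R{\left(h \right)} = 3 - -2 = 3 + 2 = 5$)
$g{\left(j,v \right)} = 6 + v$ ($g{\left(j,v \right)} = v + 6 = 6 + v$)
$u{\left(B \right)} = - \frac{69}{35}$ ($u{\left(B \right)} = -2 + 1 \cdot \frac{1}{35} = -2 + \frac{1}{35} = - \frac{69}{35}$)
$u{\left(g{\left(R{\left(1 \right)},6 \right)} \right)} \left(15 + 33\right) = - \frac{69 \left(15 + 33\right)}{35} = \left(- \frac{69}{35}\right) 48 = - \frac{3312}{35}$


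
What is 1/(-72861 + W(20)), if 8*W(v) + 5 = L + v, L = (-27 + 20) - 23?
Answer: -8/582903 ≈ -1.3724e-5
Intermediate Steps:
L = -30 (L = -7 - 23 = -30)
W(v) = -35/8 + v/8 (W(v) = -5/8 + (-30 + v)/8 = -5/8 + (-15/4 + v/8) = -35/8 + v/8)
1/(-72861 + W(20)) = 1/(-72861 + (-35/8 + (⅛)*20)) = 1/(-72861 + (-35/8 + 5/2)) = 1/(-72861 - 15/8) = 1/(-582903/8) = -8/582903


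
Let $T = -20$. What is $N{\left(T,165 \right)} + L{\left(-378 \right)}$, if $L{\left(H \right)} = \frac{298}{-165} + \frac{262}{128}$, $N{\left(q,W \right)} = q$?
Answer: $- \frac{208657}{10560} \approx -19.759$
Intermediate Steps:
$L{\left(H \right)} = \frac{2543}{10560}$ ($L{\left(H \right)} = 298 \left(- \frac{1}{165}\right) + 262 \cdot \frac{1}{128} = - \frac{298}{165} + \frac{131}{64} = \frac{2543}{10560}$)
$N{\left(T,165 \right)} + L{\left(-378 \right)} = -20 + \frac{2543}{10560} = - \frac{208657}{10560}$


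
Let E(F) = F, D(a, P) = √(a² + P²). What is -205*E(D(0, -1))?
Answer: -205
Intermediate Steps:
D(a, P) = √(P² + a²)
-205*E(D(0, -1)) = -205*√((-1)² + 0²) = -205*√(1 + 0) = -205*√1 = -205*1 = -205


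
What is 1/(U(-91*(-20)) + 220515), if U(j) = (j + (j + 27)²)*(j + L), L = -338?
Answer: 1/5058625893 ≈ 1.9768e-10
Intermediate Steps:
U(j) = (-338 + j)*(j + (27 + j)²) (U(j) = (j + (j + 27)²)*(j - 338) = (j + (27 + j)²)*(-338 + j) = (-338 + j)*(j + (27 + j)²))
1/(U(-91*(-20)) + 220515) = 1/((-246402 + (-91*(-20))³ - (-1625351)*(-20) - 283*(-91*(-20))²) + 220515) = 1/((-246402 + 1820³ - 17861*1820 - 283*1820²) + 220515) = 1/((-246402 + 6028568000 - 32507020 - 283*3312400) + 220515) = 1/((-246402 + 6028568000 - 32507020 - 937409200) + 220515) = 1/(5058405378 + 220515) = 1/5058625893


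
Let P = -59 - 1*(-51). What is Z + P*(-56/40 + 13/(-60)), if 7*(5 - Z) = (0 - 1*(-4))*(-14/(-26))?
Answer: 3437/195 ≈ 17.626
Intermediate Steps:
Z = 61/13 (Z = 5 - (0 - 1*(-4))*(-14/(-26))/7 = 5 - (0 + 4)*(-14*(-1/26))/7 = 5 - 4*7/(7*13) = 5 - ⅐*28/13 = 5 - 4/13 = 61/13 ≈ 4.6923)
P = -8 (P = -59 + 51 = -8)
Z + P*(-56/40 + 13/(-60)) = 61/13 - 8*(-56/40 + 13/(-60)) = 61/13 - 8*(-56*1/40 + 13*(-1/60)) = 61/13 - 8*(-7/5 - 13/60) = 61/13 - 8*(-97/60) = 61/13 + 194/15 = 3437/195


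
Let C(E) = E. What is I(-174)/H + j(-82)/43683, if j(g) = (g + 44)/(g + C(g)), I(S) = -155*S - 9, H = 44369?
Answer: 96575306777/158930024214 ≈ 0.60766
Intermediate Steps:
I(S) = -9 - 155*S
j(g) = (44 + g)/(2*g) (j(g) = (g + 44)/(g + g) = (44 + g)/((2*g)) = (44 + g)*(1/(2*g)) = (44 + g)/(2*g))
I(-174)/H + j(-82)/43683 = (-9 - 155*(-174))/44369 + ((1/2)*(44 - 82)/(-82))/43683 = (-9 + 26970)*(1/44369) + ((1/2)*(-1/82)*(-38))*(1/43683) = 26961*(1/44369) + (19/82)*(1/43683) = 26961/44369 + 19/3582006 = 96575306777/158930024214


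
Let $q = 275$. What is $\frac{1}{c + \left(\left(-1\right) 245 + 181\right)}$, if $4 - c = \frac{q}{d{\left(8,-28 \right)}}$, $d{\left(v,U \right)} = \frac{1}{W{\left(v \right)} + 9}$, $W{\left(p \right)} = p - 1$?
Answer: $- \frac{1}{4460} \approx -0.00022422$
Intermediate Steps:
$W{\left(p \right)} = -1 + p$
$d{\left(v,U \right)} = \frac{1}{8 + v}$ ($d{\left(v,U \right)} = \frac{1}{\left(-1 + v\right) + 9} = \frac{1}{8 + v}$)
$c = -4396$ ($c = 4 - \frac{275}{\frac{1}{8 + 8}} = 4 - \frac{275}{\frac{1}{16}} = 4 - 275 \frac{1}{\frac{1}{16}} = 4 - 275 \cdot 16 = 4 - 4400 = -4396$)
$\frac{1}{c + \left(\left(-1\right) 245 + 181\right)} = \frac{1}{-4396 + \left(\left(-1\right) 245 + 181\right)} = \frac{1}{-4396 + \left(-245 + 181\right)} = \frac{1}{-4396 - 64} = \frac{1}{-4460} = - \frac{1}{4460}$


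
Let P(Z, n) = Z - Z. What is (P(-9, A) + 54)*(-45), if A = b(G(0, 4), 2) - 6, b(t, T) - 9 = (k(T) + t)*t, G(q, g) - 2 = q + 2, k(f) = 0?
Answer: -2430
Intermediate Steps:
G(q, g) = 4 + q (G(q, g) = 2 + (q + 2) = 2 + (2 + q) = 4 + q)
b(t, T) = 9 + t² (b(t, T) = 9 + (0 + t)*t = 9 + t*t = 9 + t²)
A = 19 (A = (9 + (4 + 0)²) - 6 = (9 + 4²) - 6 = (9 + 16) - 6 = 25 - 6 = 19)
P(Z, n) = 0
(P(-9, A) + 54)*(-45) = (0 + 54)*(-45) = 54*(-45) = -2430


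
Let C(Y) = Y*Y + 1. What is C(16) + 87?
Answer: 344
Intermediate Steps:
C(Y) = 1 + Y**2 (C(Y) = Y**2 + 1 = 1 + Y**2)
C(16) + 87 = (1 + 16**2) + 87 = (1 + 256) + 87 = 257 + 87 = 344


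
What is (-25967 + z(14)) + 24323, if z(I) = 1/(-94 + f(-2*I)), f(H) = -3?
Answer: -159469/97 ≈ -1644.0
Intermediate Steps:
z(I) = -1/97 (z(I) = 1/(-94 - 3) = 1/(-97) = -1/97)
(-25967 + z(14)) + 24323 = (-25967 - 1/97) + 24323 = -2518800/97 + 24323 = -159469/97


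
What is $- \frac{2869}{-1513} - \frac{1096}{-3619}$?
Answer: $\frac{12041159}{5475547} \approx 2.1991$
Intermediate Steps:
$- \frac{2869}{-1513} - \frac{1096}{-3619} = \left(-2869\right) \left(- \frac{1}{1513}\right) - - \frac{1096}{3619} = \frac{2869}{1513} + \frac{1096}{3619} = \frac{12041159}{5475547}$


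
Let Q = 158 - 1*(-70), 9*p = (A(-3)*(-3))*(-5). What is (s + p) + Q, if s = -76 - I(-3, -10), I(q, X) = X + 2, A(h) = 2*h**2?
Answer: 190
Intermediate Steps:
p = 30 (p = (((2*(-3)**2)*(-3))*(-5))/9 = (((2*9)*(-3))*(-5))/9 = ((18*(-3))*(-5))/9 = (-54*(-5))/9 = (1/9)*270 = 30)
I(q, X) = 2 + X
Q = 228 (Q = 158 + 70 = 228)
s = -68 (s = -76 - (2 - 10) = -76 - 1*(-8) = -76 + 8 = -68)
(s + p) + Q = (-68 + 30) + 228 = -38 + 228 = 190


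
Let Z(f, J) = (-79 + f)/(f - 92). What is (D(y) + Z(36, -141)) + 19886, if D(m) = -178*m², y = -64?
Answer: -39715269/56 ≈ -7.0920e+5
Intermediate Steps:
Z(f, J) = (-79 + f)/(-92 + f)
(D(y) + Z(36, -141)) + 19886 = (-178*(-64)² + (-79 + 36)/(-92 + 36)) + 19886 = (-178*4096 - 43/(-56)) + 19886 = (-729088 - 1/56*(-43)) + 19886 = (-729088 + 43/56) + 19886 = -40828885/56 + 19886 = -39715269/56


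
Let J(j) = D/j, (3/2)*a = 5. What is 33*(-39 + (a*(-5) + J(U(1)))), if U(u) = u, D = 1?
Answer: -1804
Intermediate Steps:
a = 10/3 (a = (⅔)*5 = 10/3 ≈ 3.3333)
J(j) = 1/j
33*(-39 + (a*(-5) + J(U(1)))) = 33*(-39 + ((10/3)*(-5) + 1/1)) = 33*(-39 + (-50/3 + 1)) = 33*(-39 - 47/3) = 33*(-164/3) = -1804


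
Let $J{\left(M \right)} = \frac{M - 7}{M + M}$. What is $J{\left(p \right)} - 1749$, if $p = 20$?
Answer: $- \frac{69947}{40} \approx -1748.7$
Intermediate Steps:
$J{\left(M \right)} = \frac{-7 + M}{2 M}$
$J{\left(p \right)} - 1749 = \frac{-7 + 20}{2 \cdot 20} - 1749 = \frac{1}{2} \cdot \frac{1}{20} \cdot 13 - 1749 = \frac{13}{40} - 1749 = - \frac{69947}{40}$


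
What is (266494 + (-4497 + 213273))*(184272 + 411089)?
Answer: 282957222470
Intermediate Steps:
(266494 + (-4497 + 213273))*(184272 + 411089) = (266494 + 208776)*595361 = 475270*595361 = 282957222470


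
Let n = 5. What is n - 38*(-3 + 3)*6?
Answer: 5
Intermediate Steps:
n - 38*(-3 + 3)*6 = 5 - 38*(-3 + 3)*6 = 5 - 0*6 = 5 - 38*0 = 5 + 0 = 5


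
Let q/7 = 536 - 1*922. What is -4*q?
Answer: 10808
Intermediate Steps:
q = -2702 (q = 7*(536 - 1*922) = 7*(536 - 922) = 7*(-386) = -2702)
-4*q = -4*(-2702) = 10808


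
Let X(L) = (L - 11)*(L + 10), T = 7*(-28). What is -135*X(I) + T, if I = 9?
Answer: 4934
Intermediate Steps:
T = -196
X(L) = (-11 + L)*(10 + L)
-135*X(I) + T = -135*(-110 + 9² - 1*9) - 196 = -135*(-110 + 81 - 9) - 196 = -135*(-38) - 196 = 5130 - 196 = 4934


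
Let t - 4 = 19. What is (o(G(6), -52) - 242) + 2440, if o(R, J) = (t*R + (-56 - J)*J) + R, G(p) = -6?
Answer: 2262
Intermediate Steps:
t = 23 (t = 4 + 19 = 23)
o(R, J) = 24*R + J*(-56 - J) (o(R, J) = (23*R + (-56 - J)*J) + R = (23*R + J*(-56 - J)) + R = 24*R + J*(-56 - J))
(o(G(6), -52) - 242) + 2440 = ((-1*(-52)**2 - 56*(-52) + 24*(-6)) - 242) + 2440 = ((-1*2704 + 2912 - 144) - 242) + 2440 = ((-2704 + 2912 - 144) - 242) + 2440 = (64 - 242) + 2440 = -178 + 2440 = 2262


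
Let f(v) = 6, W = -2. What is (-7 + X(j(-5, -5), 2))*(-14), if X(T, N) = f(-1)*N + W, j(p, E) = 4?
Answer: -42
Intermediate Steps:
X(T, N) = -2 + 6*N (X(T, N) = 6*N - 2 = -2 + 6*N)
(-7 + X(j(-5, -5), 2))*(-14) = (-7 + (-2 + 6*2))*(-14) = (-7 + (-2 + 12))*(-14) = (-7 + 10)*(-14) = 3*(-14) = -42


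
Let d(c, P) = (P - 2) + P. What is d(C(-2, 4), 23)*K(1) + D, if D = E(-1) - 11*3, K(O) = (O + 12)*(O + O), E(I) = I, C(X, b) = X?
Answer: 1110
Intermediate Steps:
K(O) = 2*O*(12 + O) (K(O) = (12 + O)*(2*O) = 2*O*(12 + O))
D = -34 (D = -1 - 11*3 = -1 - 33 = -34)
d(c, P) = -2 + 2*P (d(c, P) = (-2 + P) + P = -2 + 2*P)
d(C(-2, 4), 23)*K(1) + D = (-2 + 2*23)*(2*1*(12 + 1)) - 34 = (-2 + 46)*(2*1*13) - 34 = 44*26 - 34 = 1144 - 34 = 1110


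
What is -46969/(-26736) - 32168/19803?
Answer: 7787051/58828112 ≈ 0.13237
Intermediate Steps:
-46969/(-26736) - 32168/19803 = -46969*(-1/26736) - 32168*1/19803 = 46969/26736 - 32168/19803 = 7787051/58828112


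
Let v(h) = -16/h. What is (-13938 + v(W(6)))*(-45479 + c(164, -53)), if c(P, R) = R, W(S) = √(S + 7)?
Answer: 634625016 + 728512*√13/13 ≈ 6.3483e+8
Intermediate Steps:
W(S) = √(7 + S)
(-13938 + v(W(6)))*(-45479 + c(164, -53)) = (-13938 - 16/√(7 + 6))*(-45479 - 53) = (-13938 - 16*√13/13)*(-45532) = 634625016 + 728512*√13/13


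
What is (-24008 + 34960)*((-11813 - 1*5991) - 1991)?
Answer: -216794840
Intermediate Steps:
(-24008 + 34960)*((-11813 - 1*5991) - 1991) = 10952*((-11813 - 5991) - 1991) = 10952*(-17804 - 1991) = 10952*(-19795) = -216794840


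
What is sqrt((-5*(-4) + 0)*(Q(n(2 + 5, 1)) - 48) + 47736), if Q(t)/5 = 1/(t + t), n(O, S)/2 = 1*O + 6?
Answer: sqrt(7905469)/13 ≈ 216.28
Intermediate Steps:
n(O, S) = 12 + 2*O (n(O, S) = 2*(1*O + 6) = 2*(O + 6) = 2*(6 + O) = 12 + 2*O)
Q(t) = 5/(2*t) (Q(t) = 5/(t + t) = 5/((2*t)) = 5*(1/(2*t)) = 5/(2*t))
sqrt((-5*(-4) + 0)*(Q(n(2 + 5, 1)) - 48) + 47736) = sqrt((-5*(-4) + 0)*(5/(2*(12 + 2*(2 + 5))) - 48) + 47736) = sqrt((20 + 0)*(5/(2*(12 + 2*7)) - 48) + 47736) = sqrt(20*(5/(2*(12 + 14)) - 48) + 47736) = sqrt(20*((5/2)/26 - 48) + 47736) = sqrt(20*((5/2)*(1/26) - 48) + 47736) = sqrt(20*(5/52 - 48) + 47736) = sqrt(20*(-2491/52) + 47736) = sqrt(-12455/13 + 47736) = sqrt(608113/13) = sqrt(7905469)/13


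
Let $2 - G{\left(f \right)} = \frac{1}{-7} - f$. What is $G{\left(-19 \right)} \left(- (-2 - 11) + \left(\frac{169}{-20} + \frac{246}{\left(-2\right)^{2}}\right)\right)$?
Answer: $- \frac{77939}{70} \approx -1113.4$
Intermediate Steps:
$G{\left(f \right)} = \frac{15}{7} + f$ ($G{\left(f \right)} = 2 - \left(\frac{1}{-7} - f\right) = 2 - \left(- \frac{1}{7} - f\right) = 2 + \left(\frac{1}{7} + f\right) = \frac{15}{7} + f$)
$G{\left(-19 \right)} \left(- (-2 - 11) + \left(\frac{169}{-20} + \frac{246}{\left(-2\right)^{2}}\right)\right) = \left(\frac{15}{7} - 19\right) \left(- (-2 - 11) + \left(\frac{169}{-20} + \frac{246}{\left(-2\right)^{2}}\right)\right) = - \frac{118 \left(\left(-1\right) \left(-13\right) + \left(169 \left(- \frac{1}{20}\right) + \frac{246}{4}\right)\right)}{7} = - \frac{118 \left(13 + \left(- \frac{169}{20} + 246 \cdot \frac{1}{4}\right)\right)}{7} = - \frac{118 \left(13 + \left(- \frac{169}{20} + \frac{123}{2}\right)\right)}{7} = - \frac{118 \left(13 + \frac{1061}{20}\right)}{7} = \left(- \frac{118}{7}\right) \frac{1321}{20} = - \frac{77939}{70}$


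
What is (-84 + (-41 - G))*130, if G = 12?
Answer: -17810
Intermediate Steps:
(-84 + (-41 - G))*130 = (-84 + (-41 - 1*12))*130 = (-84 + (-41 - 12))*130 = (-84 - 53)*130 = -137*130 = -17810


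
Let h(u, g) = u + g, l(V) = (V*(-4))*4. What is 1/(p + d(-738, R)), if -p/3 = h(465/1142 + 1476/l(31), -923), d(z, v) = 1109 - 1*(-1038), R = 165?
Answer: 70804/348618071 ≈ 0.00020310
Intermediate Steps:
d(z, v) = 2147 (d(z, v) = 1109 + 1038 = 2147)
l(V) = -16*V (l(V) = -4*V*4 = -16*V)
h(u, g) = g + u
p = 196601883/70804 (p = -3*(-923 + (465/1142 + 1476/((-16*31)))) = -3*(-923 + (465*(1/1142) + 1476/(-496))) = -3*(-923 + (465/1142 + 1476*(-1/496))) = -3*(-923 + (465/1142 - 369/124)) = -3*(-923 - 181869/70804) = -3*(-65533961/70804) = 196601883/70804 ≈ 2776.7)
1/(p + d(-738, R)) = 1/(196601883/70804 + 2147) = 1/(348618071/70804) = 70804/348618071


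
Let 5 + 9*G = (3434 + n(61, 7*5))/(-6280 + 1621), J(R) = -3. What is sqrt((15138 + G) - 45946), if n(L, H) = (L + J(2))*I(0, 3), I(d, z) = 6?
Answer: 5*I*sqrt(240746803887)/13977 ≈ 175.52*I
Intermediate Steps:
n(L, H) = -18 + 6*L (n(L, H) = (L - 3)*6 = (-3 + L)*6 = -18 + 6*L)
G = -27077/41931 (G = -5/9 + ((3434 + (-18 + 6*61))/(-6280 + 1621))/9 = -5/9 + ((3434 + (-18 + 366))/(-4659))/9 = -5/9 + ((3434 + 348)*(-1/4659))/9 = -5/9 + (3782*(-1/4659))/9 = -5/9 + (1/9)*(-3782/4659) = -5/9 - 3782/41931 = -27077/41931 ≈ -0.64575)
sqrt((15138 + G) - 45946) = sqrt((15138 - 27077/41931) - 45946) = sqrt(634724401/41931 - 45946) = sqrt(-1291837325/41931) = 5*I*sqrt(240746803887)/13977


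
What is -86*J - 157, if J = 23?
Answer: -2135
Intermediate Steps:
-86*J - 157 = -86*23 - 157 = -1978 - 157 = -2135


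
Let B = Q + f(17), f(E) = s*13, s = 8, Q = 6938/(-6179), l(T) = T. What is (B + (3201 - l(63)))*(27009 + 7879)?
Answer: 698645457440/6179 ≈ 1.1307e+8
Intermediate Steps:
Q = -6938/6179 (Q = 6938*(-1/6179) = -6938/6179 ≈ -1.1228)
f(E) = 104 (f(E) = 8*13 = 104)
B = 635678/6179 (B = -6938/6179 + 104 = 635678/6179 ≈ 102.88)
(B + (3201 - l(63)))*(27009 + 7879) = (635678/6179 + (3201 - 1*63))*(27009 + 7879) = (635678/6179 + (3201 - 63))*34888 = (635678/6179 + 3138)*34888 = (20025380/6179)*34888 = 698645457440/6179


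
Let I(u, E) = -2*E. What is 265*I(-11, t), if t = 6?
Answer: -3180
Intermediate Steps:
265*I(-11, t) = 265*(-2*6) = 265*(-12) = -3180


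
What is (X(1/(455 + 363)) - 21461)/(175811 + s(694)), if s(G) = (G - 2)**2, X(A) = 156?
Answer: -4261/130935 ≈ -0.032543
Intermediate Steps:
s(G) = (-2 + G)**2
(X(1/(455 + 363)) - 21461)/(175811 + s(694)) = (156 - 21461)/(175811 + (-2 + 694)**2) = -21305/(175811 + 692**2) = -21305/(175811 + 478864) = -21305/654675 = -21305*1/654675 = -4261/130935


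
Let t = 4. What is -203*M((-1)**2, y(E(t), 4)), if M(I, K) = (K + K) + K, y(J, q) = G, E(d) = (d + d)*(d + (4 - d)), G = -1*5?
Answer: 3045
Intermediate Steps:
G = -5
E(d) = 8*d (E(d) = (2*d)*4 = 8*d)
y(J, q) = -5
M(I, K) = 3*K (M(I, K) = 2*K + K = 3*K)
-203*M((-1)**2, y(E(t), 4)) = -609*(-5) = -203*(-15) = 3045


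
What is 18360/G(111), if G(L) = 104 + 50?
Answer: 9180/77 ≈ 119.22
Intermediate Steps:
G(L) = 154
18360/G(111) = 18360/154 = 18360*(1/154) = 9180/77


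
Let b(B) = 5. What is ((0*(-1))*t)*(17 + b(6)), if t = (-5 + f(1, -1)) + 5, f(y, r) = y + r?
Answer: 0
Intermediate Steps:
f(y, r) = r + y
t = 0 (t = (-5 + (-1 + 1)) + 5 = (-5 + 0) + 5 = -5 + 5 = 0)
((0*(-1))*t)*(17 + b(6)) = ((0*(-1))*0)*(17 + 5) = (0*0)*22 = 0*22 = 0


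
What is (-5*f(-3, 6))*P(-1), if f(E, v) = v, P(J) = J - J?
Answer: 0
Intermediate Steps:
P(J) = 0
(-5*f(-3, 6))*P(-1) = -5*6*0 = -30*0 = 0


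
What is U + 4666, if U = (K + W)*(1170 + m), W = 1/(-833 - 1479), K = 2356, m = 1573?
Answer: 14952103545/2312 ≈ 6.4672e+6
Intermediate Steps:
W = -1/2312 (W = 1/(-2312) = -1/2312 ≈ -0.00043253)
U = 14941315753/2312 (U = (2356 - 1/2312)*(1170 + 1573) = (5447071/2312)*2743 = 14941315753/2312 ≈ 6.4625e+6)
U + 4666 = 14941315753/2312 + 4666 = 14952103545/2312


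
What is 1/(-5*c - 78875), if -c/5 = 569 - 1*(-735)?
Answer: -1/46275 ≈ -2.1610e-5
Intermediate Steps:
c = -6520 (c = -5*(569 - 1*(-735)) = -5*(569 + 735) = -5*1304 = -6520)
1/(-5*c - 78875) = 1/(-5*(-6520) - 78875) = 1/(32600 - 78875) = 1/(-46275) = -1/46275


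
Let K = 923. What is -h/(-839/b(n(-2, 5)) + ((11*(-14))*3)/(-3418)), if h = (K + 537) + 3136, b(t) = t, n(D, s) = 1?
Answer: 1963641/358405 ≈ 5.4788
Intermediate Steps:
h = 4596 (h = (923 + 537) + 3136 = 1460 + 3136 = 4596)
-h/(-839/b(n(-2, 5)) + ((11*(-14))*3)/(-3418)) = -4596/(-839/1 + ((11*(-14))*3)/(-3418)) = -4596/(-839*1 - 154*3*(-1/3418)) = -4596/(-839 - 462*(-1/3418)) = -4596/(-839 + 231/1709) = -4596/(-1433620/1709) = -4596*(-1709)/1433620 = -1*(-1963641/358405) = 1963641/358405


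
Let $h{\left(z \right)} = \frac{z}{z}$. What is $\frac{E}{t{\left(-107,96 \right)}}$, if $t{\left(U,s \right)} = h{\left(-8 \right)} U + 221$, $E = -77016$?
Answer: $- \frac{12836}{19} \approx -675.58$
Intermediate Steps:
$h{\left(z \right)} = 1$
$t{\left(U,s \right)} = 221 + U$ ($t{\left(U,s \right)} = 1 U + 221 = U + 221 = 221 + U$)
$\frac{E}{t{\left(-107,96 \right)}} = - \frac{77016}{221 - 107} = - \frac{77016}{114} = \left(-77016\right) \frac{1}{114} = - \frac{12836}{19}$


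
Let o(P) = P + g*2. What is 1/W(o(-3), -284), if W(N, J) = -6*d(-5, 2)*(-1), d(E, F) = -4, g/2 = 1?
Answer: -1/24 ≈ -0.041667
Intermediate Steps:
g = 2 (g = 2*1 = 2)
o(P) = 4 + P (o(P) = P + 2*2 = P + 4 = 4 + P)
W(N, J) = -24 (W(N, J) = -6*(-4)*(-1) = 24*(-1) = -24)
1/W(o(-3), -284) = 1/(-24) = -1/24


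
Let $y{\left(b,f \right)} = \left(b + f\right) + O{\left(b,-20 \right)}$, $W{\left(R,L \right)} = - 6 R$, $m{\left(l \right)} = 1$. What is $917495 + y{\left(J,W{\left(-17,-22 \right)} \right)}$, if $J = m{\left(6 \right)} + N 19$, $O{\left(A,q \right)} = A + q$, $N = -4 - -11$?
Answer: $917845$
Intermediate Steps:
$N = 7$ ($N = -4 + 11 = 7$)
$J = 134$ ($J = 1 + 7 \cdot 19 = 1 + 133 = 134$)
$y{\left(b,f \right)} = -20 + f + 2 b$ ($y{\left(b,f \right)} = \left(b + f\right) + \left(b - 20\right) = \left(b + f\right) + \left(-20 + b\right) = -20 + f + 2 b$)
$917495 + y{\left(J,W{\left(-17,-22 \right)} \right)} = 917495 - -350 = 917495 + \left(-20 + 102 + 268\right) = 917495 + 350 = 917845$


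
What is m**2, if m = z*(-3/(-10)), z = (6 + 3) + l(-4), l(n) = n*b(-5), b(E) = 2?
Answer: 9/100 ≈ 0.090000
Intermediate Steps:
l(n) = 2*n (l(n) = n*2 = 2*n)
z = 1 (z = (6 + 3) + 2*(-4) = 9 - 8 = 1)
m = 3/10 (m = 1*(-3/(-10)) = 1*(-3*(-1/10)) = 1*(3/10) = 3/10 ≈ 0.30000)
m**2 = (3/10)**2 = 9/100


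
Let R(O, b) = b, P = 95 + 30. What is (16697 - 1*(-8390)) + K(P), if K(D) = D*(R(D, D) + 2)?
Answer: 40962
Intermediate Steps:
P = 125
K(D) = D*(2 + D) (K(D) = D*(D + 2) = D*(2 + D))
(16697 - 1*(-8390)) + K(P) = (16697 - 1*(-8390)) + 125*(2 + 125) = (16697 + 8390) + 125*127 = 25087 + 15875 = 40962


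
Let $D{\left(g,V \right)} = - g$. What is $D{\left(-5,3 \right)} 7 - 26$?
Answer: $9$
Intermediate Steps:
$D{\left(-5,3 \right)} 7 - 26 = \left(-1\right) \left(-5\right) 7 - 26 = 5 \cdot 7 - 26 = 35 - 26 = 9$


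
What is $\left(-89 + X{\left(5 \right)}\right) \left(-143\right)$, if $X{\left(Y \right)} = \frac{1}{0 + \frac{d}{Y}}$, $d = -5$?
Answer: $12870$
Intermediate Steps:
$X{\left(Y \right)} = - \frac{Y}{5}$ ($X{\left(Y \right)} = \frac{1}{0 - \frac{5}{Y}} = \frac{1}{\left(-5\right) \frac{1}{Y}} = - \frac{Y}{5}$)
$\left(-89 + X{\left(5 \right)}\right) \left(-143\right) = \left(-89 - 1\right) \left(-143\right) = \left(-90\right) \left(-143\right) = 12870$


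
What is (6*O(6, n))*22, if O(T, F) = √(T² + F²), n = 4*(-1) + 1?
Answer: 396*√5 ≈ 885.48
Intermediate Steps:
n = -3 (n = -4 + 1 = -3)
O(T, F) = √(F² + T²)
(6*O(6, n))*22 = (6*√((-3)² + 6²))*22 = (6*√(9 + 36))*22 = (6*√45)*22 = (6*(3*√5))*22 = (18*√5)*22 = 396*√5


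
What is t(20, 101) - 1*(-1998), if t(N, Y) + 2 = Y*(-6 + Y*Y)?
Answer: 1031691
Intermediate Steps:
t(N, Y) = -2 + Y*(-6 + Y²) (t(N, Y) = -2 + Y*(-6 + Y*Y) = -2 + Y*(-6 + Y²))
t(20, 101) - 1*(-1998) = (-2 + 101³ - 6*101) - 1*(-1998) = (-2 + 1030301 - 606) + 1998 = 1029693 + 1998 = 1031691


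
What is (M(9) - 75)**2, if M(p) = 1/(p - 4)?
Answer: 139876/25 ≈ 5595.0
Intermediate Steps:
M(p) = 1/(-4 + p)
(M(9) - 75)**2 = (1/(-4 + 9) - 75)**2 = (1/5 - 75)**2 = (-374/5)**2 = 139876/25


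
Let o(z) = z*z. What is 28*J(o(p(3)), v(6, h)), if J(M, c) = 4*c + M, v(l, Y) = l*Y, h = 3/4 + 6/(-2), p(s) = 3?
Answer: -1260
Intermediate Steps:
o(z) = z²
h = -9/4 (h = 3*(¼) + 6*(-½) = ¾ - 3 = -9/4 ≈ -2.2500)
v(l, Y) = Y*l
J(M, c) = M + 4*c
28*J(o(p(3)), v(6, h)) = 28*(3² + 4*(-9/4*6)) = 28*(9 + 4*(-27/2)) = 28*(9 - 54) = 28*(-45) = -1260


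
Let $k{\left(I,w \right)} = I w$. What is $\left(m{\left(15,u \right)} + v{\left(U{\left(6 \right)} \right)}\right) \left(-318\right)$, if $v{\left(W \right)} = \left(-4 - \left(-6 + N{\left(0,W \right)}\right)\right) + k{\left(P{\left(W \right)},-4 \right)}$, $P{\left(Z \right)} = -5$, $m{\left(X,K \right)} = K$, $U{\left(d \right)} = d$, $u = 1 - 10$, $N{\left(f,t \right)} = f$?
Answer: $-4134$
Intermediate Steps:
$u = -9$
$v{\left(W \right)} = 22$ ($v{\left(W \right)} = \left(-4 + \left(6 - 0\right)\right) - -20 = \left(-4 + \left(6 + 0\right)\right) + 20 = \left(-4 + 6\right) + 20 = 2 + 20 = 22$)
$\left(m{\left(15,u \right)} + v{\left(U{\left(6 \right)} \right)}\right) \left(-318\right) = \left(-9 + 22\right) \left(-318\right) = 13 \left(-318\right) = -4134$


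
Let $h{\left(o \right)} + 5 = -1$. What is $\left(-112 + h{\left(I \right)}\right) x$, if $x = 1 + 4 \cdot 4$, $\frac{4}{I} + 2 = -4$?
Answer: $-2006$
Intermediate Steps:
$I = - \frac{2}{3}$ ($I = \frac{4}{-2 - 4} = \frac{4}{-6} = 4 \left(- \frac{1}{6}\right) = - \frac{2}{3} \approx -0.66667$)
$h{\left(o \right)} = -6$ ($h{\left(o \right)} = -5 - 1 = -6$)
$x = 17$ ($x = 1 + 16 = 17$)
$\left(-112 + h{\left(I \right)}\right) x = \left(-112 - 6\right) 17 = \left(-118\right) 17 = -2006$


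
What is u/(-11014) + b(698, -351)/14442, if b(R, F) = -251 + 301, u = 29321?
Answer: -211451591/79532094 ≈ -2.6587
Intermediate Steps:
b(R, F) = 50
u/(-11014) + b(698, -351)/14442 = 29321/(-11014) + 50/14442 = 29321*(-1/11014) + 50*(1/14442) = -29321/11014 + 25/7221 = -211451591/79532094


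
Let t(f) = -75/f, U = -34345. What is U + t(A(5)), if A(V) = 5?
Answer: -34360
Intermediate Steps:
U + t(A(5)) = -34345 - 75/5 = -34345 - 75*1/5 = -34345 - 15 = -34360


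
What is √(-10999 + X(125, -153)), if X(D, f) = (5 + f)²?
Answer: √10905 ≈ 104.43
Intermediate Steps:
√(-10999 + X(125, -153)) = √(-10999 + (5 - 153)²) = √(-10999 + (-148)²) = √(-10999 + 21904) = √10905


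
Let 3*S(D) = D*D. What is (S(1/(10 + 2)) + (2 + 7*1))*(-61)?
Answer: -237229/432 ≈ -549.14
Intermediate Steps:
S(D) = D²/3 (S(D) = (D*D)/3 = D²/3)
(S(1/(10 + 2)) + (2 + 7*1))*(-61) = ((1/(10 + 2))²/3 + (2 + 7*1))*(-61) = ((1/12)²/3 + (2 + 7))*(-61) = ((1/12)²/3 + 9)*(-61) = ((⅓)*(1/144) + 9)*(-61) = (1/432 + 9)*(-61) = (3889/432)*(-61) = -237229/432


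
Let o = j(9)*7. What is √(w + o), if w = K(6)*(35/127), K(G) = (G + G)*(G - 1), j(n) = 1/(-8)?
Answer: √4041394/508 ≈ 3.9573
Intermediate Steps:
j(n) = -⅛
K(G) = 2*G*(-1 + G) (K(G) = (2*G)*(-1 + G) = 2*G*(-1 + G))
o = -7/8 (o = -⅛*7 = -7/8 ≈ -0.87500)
w = 2100/127 (w = (2*6*(-1 + 6))*(35/127) = (2*6*5)*(35*(1/127)) = 60*(35/127) = 2100/127 ≈ 16.535)
√(w + o) = √(2100/127 - 7/8) = √(15911/1016) = √4041394/508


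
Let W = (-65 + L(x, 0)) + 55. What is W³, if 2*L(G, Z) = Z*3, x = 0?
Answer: -1000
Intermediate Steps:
L(G, Z) = 3*Z/2 (L(G, Z) = (Z*3)/2 = (3*Z)/2 = 3*Z/2)
W = -10 (W = (-65 + (3/2)*0) + 55 = (-65 + 0) + 55 = -65 + 55 = -10)
W³ = (-10)³ = -1000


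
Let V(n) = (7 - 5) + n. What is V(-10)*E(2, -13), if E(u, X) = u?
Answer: -16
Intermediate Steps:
V(n) = 2 + n
V(-10)*E(2, -13) = (2 - 10)*2 = -8*2 = -16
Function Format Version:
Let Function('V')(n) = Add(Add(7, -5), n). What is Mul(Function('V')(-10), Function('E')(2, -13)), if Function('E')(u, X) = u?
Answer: -16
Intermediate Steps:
Function('V')(n) = Add(2, n)
Mul(Function('V')(-10), Function('E')(2, -13)) = Mul(Add(2, -10), 2) = Mul(-8, 2) = -16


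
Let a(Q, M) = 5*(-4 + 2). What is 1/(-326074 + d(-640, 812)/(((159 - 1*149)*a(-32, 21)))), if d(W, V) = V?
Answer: -25/8152053 ≈ -3.0667e-6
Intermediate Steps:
a(Q, M) = -10 (a(Q, M) = 5*(-2) = -10)
1/(-326074 + d(-640, 812)/(((159 - 1*149)*a(-32, 21)))) = 1/(-326074 + 812/(((159 - 1*149)*(-10)))) = 1/(-326074 + 812/(((159 - 149)*(-10)))) = 1/(-326074 + 812/((10*(-10)))) = 1/(-326074 + 812/(-100)) = 1/(-326074 + 812*(-1/100)) = 1/(-326074 - 203/25) = 1/(-8152053/25) = -25/8152053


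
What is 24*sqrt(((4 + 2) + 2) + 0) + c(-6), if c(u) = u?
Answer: -6 + 48*sqrt(2) ≈ 61.882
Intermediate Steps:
24*sqrt(((4 + 2) + 2) + 0) + c(-6) = 24*sqrt(((4 + 2) + 2) + 0) - 6 = 24*sqrt((6 + 2) + 0) - 6 = 24*sqrt(8 + 0) - 6 = 24*sqrt(8) - 6 = 24*(2*sqrt(2)) - 6 = 48*sqrt(2) - 6 = -6 + 48*sqrt(2)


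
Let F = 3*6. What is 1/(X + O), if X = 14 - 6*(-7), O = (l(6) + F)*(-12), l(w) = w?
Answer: -1/232 ≈ -0.0043103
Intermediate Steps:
F = 18
O = -288 (O = (6 + 18)*(-12) = 24*(-12) = -288)
X = 56 (X = 14 + 42 = 56)
1/(X + O) = 1/(56 - 288) = 1/(-232) = -1/232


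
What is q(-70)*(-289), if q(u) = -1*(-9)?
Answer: -2601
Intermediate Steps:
q(u) = 9
q(-70)*(-289) = 9*(-289) = -2601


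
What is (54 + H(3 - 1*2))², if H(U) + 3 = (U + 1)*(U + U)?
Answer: 3025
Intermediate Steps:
H(U) = -3 + 2*U*(1 + U) (H(U) = -3 + (U + 1)*(U + U) = -3 + (1 + U)*(2*U) = -3 + 2*U*(1 + U))
(54 + H(3 - 1*2))² = (54 + (-3 + 2*(3 - 1*2) + 2*(3 - 1*2)²))² = (54 + (-3 + 2*(3 - 2) + 2*(3 - 2)²))² = (54 + (-3 + 2*1 + 2*1²))² = (54 + (-3 + 2 + 2*1))² = (54 + (-3 + 2 + 2))² = (54 + 1)² = 55² = 3025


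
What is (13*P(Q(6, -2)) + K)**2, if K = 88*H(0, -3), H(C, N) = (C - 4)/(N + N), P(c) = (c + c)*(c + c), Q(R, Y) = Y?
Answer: 640000/9 ≈ 71111.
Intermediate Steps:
P(c) = 4*c**2 (P(c) = (2*c)*(2*c) = 4*c**2)
H(C, N) = (-4 + C)/(2*N) (H(C, N) = (-4 + C)/((2*N)) = (-4 + C)*(1/(2*N)) = (-4 + C)/(2*N))
K = 176/3 (K = 88*((1/2)*(-4 + 0)/(-3)) = 88*((1/2)*(-1/3)*(-4)) = 88*(2/3) = 176/3 ≈ 58.667)
(13*P(Q(6, -2)) + K)**2 = (13*(4*(-2)**2) + 176/3)**2 = (13*(4*4) + 176/3)**2 = (13*16 + 176/3)**2 = (208 + 176/3)**2 = (800/3)**2 = 640000/9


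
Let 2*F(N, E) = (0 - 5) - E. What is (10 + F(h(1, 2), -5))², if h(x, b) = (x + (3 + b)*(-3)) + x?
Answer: 100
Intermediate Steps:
h(x, b) = -9 - 3*b + 2*x (h(x, b) = (x + (-9 - 3*b)) + x = (-9 + x - 3*b) + x = -9 - 3*b + 2*x)
F(N, E) = -5/2 - E/2 (F(N, E) = ((0 - 5) - E)/2 = (-5 - E)/2 = -5/2 - E/2)
(10 + F(h(1, 2), -5))² = (10 + (-5/2 - ½*(-5)))² = (10 + (-5/2 + 5/2))² = (10 + 0)² = 10² = 100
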